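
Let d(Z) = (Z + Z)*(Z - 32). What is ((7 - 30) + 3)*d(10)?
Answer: 8800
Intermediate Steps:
d(Z) = 2*Z*(-32 + Z) (d(Z) = (2*Z)*(-32 + Z) = 2*Z*(-32 + Z))
((7 - 30) + 3)*d(10) = ((7 - 30) + 3)*(2*10*(-32 + 10)) = (-23 + 3)*(2*10*(-22)) = -20*(-440) = 8800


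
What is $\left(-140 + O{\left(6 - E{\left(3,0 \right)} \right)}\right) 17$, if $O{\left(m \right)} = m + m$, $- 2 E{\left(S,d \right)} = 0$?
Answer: $-2176$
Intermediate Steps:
$E{\left(S,d \right)} = 0$ ($E{\left(S,d \right)} = \left(- \frac{1}{2}\right) 0 = 0$)
$O{\left(m \right)} = 2 m$
$\left(-140 + O{\left(6 - E{\left(3,0 \right)} \right)}\right) 17 = \left(-140 + 2 \left(6 - 0\right)\right) 17 = \left(-140 + 2 \left(6 + 0\right)\right) 17 = \left(-140 + 2 \cdot 6\right) 17 = \left(-140 + 12\right) 17 = \left(-128\right) 17 = -2176$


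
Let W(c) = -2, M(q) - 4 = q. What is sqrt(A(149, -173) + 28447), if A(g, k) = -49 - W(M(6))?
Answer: 20*sqrt(71) ≈ 168.52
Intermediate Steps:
M(q) = 4 + q
A(g, k) = -47 (A(g, k) = -49 - 1*(-2) = -49 + 2 = -47)
sqrt(A(149, -173) + 28447) = sqrt(-47 + 28447) = sqrt(28400) = 20*sqrt(71)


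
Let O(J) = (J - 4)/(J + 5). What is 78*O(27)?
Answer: 897/16 ≈ 56.063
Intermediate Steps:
O(J) = (-4 + J)/(5 + J)
78*O(27) = 78*((-4 + 27)/(5 + 27)) = 78*(23/32) = 897/16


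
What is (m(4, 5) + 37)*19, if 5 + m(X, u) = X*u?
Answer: 988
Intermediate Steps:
m(X, u) = -5 + X*u
(m(4, 5) + 37)*19 = ((-5 + 4*5) + 37)*19 = ((-5 + 20) + 37)*19 = (15 + 37)*19 = 52*19 = 988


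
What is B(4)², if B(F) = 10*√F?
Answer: 400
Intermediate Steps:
B(4)² = (10*√4)² = (10*2)² = 20² = 400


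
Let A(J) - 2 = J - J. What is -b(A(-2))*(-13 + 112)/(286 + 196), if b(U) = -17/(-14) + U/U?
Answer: -3069/6748 ≈ -0.45480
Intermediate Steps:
A(J) = 2 (A(J) = 2 + (J - J) = 2 + 0 = 2)
b(U) = 31/14 (b(U) = -17*(-1/14) + 1 = 17/14 + 1 = 31/14)
-b(A(-2))*(-13 + 112)/(286 + 196) = -31*(-13 + 112)/(286 + 196)/14 = -31*99/482/14 = -31*99*(1/482)/14 = -31*99/(14*482) = -1*3069/6748 = -3069/6748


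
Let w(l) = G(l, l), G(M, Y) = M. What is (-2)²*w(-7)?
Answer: -28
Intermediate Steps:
w(l) = l
(-2)²*w(-7) = (-2)²*(-7) = 4*(-7) = -28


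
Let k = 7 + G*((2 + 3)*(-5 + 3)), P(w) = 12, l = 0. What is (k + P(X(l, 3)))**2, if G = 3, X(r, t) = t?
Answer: 121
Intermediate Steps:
k = -23 (k = 7 + 3*((2 + 3)*(-5 + 3)) = 7 + 3*(5*(-2)) = 7 + 3*(-10) = 7 - 30 = -23)
(k + P(X(l, 3)))**2 = (-23 + 12)**2 = (-11)**2 = 121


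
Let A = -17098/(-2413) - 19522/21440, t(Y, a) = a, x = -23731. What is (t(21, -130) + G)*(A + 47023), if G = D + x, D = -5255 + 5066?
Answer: -2925732058745535/2586736 ≈ -1.1311e+9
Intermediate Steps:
D = -189
G = -23920 (G = -189 - 23731 = -23920)
A = 159737267/25867360 (A = -17098*(-1/2413) - 19522*1/21440 = 17098/2413 - 9761/10720 = 159737267/25867360 ≈ 6.1752)
(t(21, -130) + G)*(A + 47023) = (-130 - 23920)*(159737267/25867360 + 47023) = -24050*1216520606547/25867360 = -2925732058745535/2586736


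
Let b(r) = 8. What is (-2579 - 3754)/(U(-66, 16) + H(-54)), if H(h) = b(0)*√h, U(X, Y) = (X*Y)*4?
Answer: 23221/15491 + 2111*I*√6/247856 ≈ 1.499 + 0.020862*I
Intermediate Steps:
U(X, Y) = 4*X*Y
H(h) = 8*√h
(-2579 - 3754)/(U(-66, 16) + H(-54)) = (-2579 - 3754)/(4*(-66)*16 + 8*√(-54)) = -6333/(-4224 + 8*(3*I*√6)) = -6333/(-4224 + 24*I*√6)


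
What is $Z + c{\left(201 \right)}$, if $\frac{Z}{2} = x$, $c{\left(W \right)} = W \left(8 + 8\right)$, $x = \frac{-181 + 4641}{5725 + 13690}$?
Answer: $\frac{12489512}{3883} \approx 3216.5$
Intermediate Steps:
$x = \frac{892}{3883}$ ($x = \frac{4460}{19415} = 4460 \cdot \frac{1}{19415} = \frac{892}{3883} \approx 0.22972$)
$c{\left(W \right)} = 16 W$ ($c{\left(W \right)} = W 16 = 16 W$)
$Z = \frac{1784}{3883}$ ($Z = 2 \cdot \frac{892}{3883} = \frac{1784}{3883} \approx 0.45944$)
$Z + c{\left(201 \right)} = \frac{1784}{3883} + 16 \cdot 201 = \frac{1784}{3883} + 3216 = \frac{12489512}{3883}$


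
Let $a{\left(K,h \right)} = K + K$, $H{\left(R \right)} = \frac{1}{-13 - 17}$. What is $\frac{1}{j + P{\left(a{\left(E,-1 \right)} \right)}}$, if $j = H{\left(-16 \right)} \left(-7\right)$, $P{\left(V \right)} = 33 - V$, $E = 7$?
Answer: $\frac{30}{577} \approx 0.051993$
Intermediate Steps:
$H{\left(R \right)} = - \frac{1}{30}$ ($H{\left(R \right)} = \frac{1}{-30} = - \frac{1}{30}$)
$a{\left(K,h \right)} = 2 K$
$j = \frac{7}{30}$ ($j = \left(- \frac{1}{30}\right) \left(-7\right) = \frac{7}{30} \approx 0.23333$)
$\frac{1}{j + P{\left(a{\left(E,-1 \right)} \right)}} = \frac{1}{\frac{7}{30} + \left(33 - 2 \cdot 7\right)} = \frac{1}{\frac{7}{30} + \left(33 - 14\right)} = \frac{1}{\frac{7}{30} + 19} = \frac{1}{\frac{577}{30}} = \frac{30}{577}$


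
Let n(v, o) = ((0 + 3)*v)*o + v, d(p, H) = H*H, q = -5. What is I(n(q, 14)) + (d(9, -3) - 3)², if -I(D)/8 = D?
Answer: 1756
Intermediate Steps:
d(p, H) = H²
n(v, o) = v + 3*o*v (n(v, o) = (3*v)*o + v = 3*o*v + v = v + 3*o*v)
I(D) = -8*D
I(n(q, 14)) + (d(9, -3) - 3)² = -(-40)*(1 + 3*14) + ((-3)² - 3)² = -(-40)*(1 + 42) + (9 - 3)² = -(-40)*43 + 6² = -8*(-215) + 36 = 1720 + 36 = 1756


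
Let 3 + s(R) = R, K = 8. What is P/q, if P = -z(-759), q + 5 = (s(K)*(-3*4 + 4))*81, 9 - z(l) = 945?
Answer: -936/3245 ≈ -0.28844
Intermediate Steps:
z(l) = -936 (z(l) = 9 - 1*945 = 9 - 945 = -936)
s(R) = -3 + R
q = -3245 (q = -5 + ((-3 + 8)*(-3*4 + 4))*81 = -5 + (5*(-12 + 4))*81 = -5 + (5*(-8))*81 = -5 - 40*81 = -5 - 3240 = -3245)
P = 936 (P = -1*(-936) = 936)
P/q = 936/(-3245) = 936*(-1/3245) = -936/3245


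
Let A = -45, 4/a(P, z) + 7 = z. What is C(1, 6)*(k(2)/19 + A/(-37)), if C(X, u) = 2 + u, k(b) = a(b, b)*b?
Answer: 31832/3515 ≈ 9.0560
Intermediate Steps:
a(P, z) = 4/(-7 + z)
k(b) = 4*b/(-7 + b) (k(b) = (4/(-7 + b))*b = 4*b/(-7 + b))
C(1, 6)*(k(2)/19 + A/(-37)) = (2 + 6)*((4*2/(-7 + 2))/19 - 45/(-37)) = 8*((4*2/(-5))*(1/19) - 45*(-1/37)) = 8*((4*2*(-⅕))*(1/19) + 45/37) = 8*(-8/5*1/19 + 45/37) = 8*(-8/95 + 45/37) = 8*(3979/3515) = 31832/3515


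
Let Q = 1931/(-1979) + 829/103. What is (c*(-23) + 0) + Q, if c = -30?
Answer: 142089228/203837 ≈ 697.07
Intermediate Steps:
Q = 1441698/203837 (Q = 1931*(-1/1979) + 829*(1/103) = -1931/1979 + 829/103 = 1441698/203837 ≈ 7.0728)
(c*(-23) + 0) + Q = (-30*(-23) + 0) + 1441698/203837 = (690 + 0) + 1441698/203837 = 690 + 1441698/203837 = 142089228/203837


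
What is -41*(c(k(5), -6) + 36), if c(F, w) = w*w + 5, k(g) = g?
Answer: -3157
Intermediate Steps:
c(F, w) = 5 + w² (c(F, w) = w² + 5 = 5 + w²)
-41*(c(k(5), -6) + 36) = -41*((5 + (-6)²) + 36) = -41*((5 + 36) + 36) = -41*(41 + 36) = -41*77 = -3157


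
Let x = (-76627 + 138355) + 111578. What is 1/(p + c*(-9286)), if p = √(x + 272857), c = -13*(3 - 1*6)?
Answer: -120718/43718357851 - √446163/131155073553 ≈ -2.7664e-6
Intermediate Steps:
c = 39 (c = -13*(3 - 6) = -13*(-3) = 39)
x = 173306 (x = 61728 + 111578 = 173306)
p = √446163 (p = √(173306 + 272857) = √446163 ≈ 667.95)
1/(p + c*(-9286)) = 1/(√446163 + 39*(-9286)) = 1/(√446163 - 362154) = 1/(-362154 + √446163)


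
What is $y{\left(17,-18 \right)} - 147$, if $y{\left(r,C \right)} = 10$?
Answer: $-137$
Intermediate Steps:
$y{\left(17,-18 \right)} - 147 = 10 - 147 = -137$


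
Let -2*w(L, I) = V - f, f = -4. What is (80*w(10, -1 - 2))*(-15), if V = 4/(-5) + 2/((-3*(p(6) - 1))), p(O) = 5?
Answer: 1820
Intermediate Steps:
V = -29/30 (V = 4/(-5) + 2/((-3*(5 - 1))) = 4*(-⅕) + 2/((-3*4)) = -⅘ + 2/(-12) = -⅘ + 2*(-1/12) = -⅘ - ⅙ = -29/30 ≈ -0.96667)
w(L, I) = -91/60 (w(L, I) = -(-29/30 - 1*(-4))/2 = -(-29/30 + 4)/2 = -½*91/30 = -91/60)
(80*w(10, -1 - 2))*(-15) = (80*(-91/60))*(-15) = -364/3*(-15) = 1820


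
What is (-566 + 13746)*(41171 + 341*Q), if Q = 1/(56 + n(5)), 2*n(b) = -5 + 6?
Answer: 61326605900/113 ≈ 5.4271e+8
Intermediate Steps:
n(b) = 1/2 (n(b) = (-5 + 6)/2 = (1/2)*1 = 1/2)
Q = 2/113 (Q = 1/(56 + 1/2) = 1/(113/2) = 2/113 ≈ 0.017699)
(-566 + 13746)*(41171 + 341*Q) = (-566 + 13746)*(41171 + 341*(2/113)) = 13180*(41171 + 682/113) = 13180*(4653005/113) = 61326605900/113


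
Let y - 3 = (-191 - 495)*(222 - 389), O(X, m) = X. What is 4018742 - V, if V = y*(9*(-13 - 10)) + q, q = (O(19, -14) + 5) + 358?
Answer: 27733315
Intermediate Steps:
q = 382 (q = (19 + 5) + 358 = 24 + 358 = 382)
y = 114565 (y = 3 + (-191 - 495)*(222 - 389) = 3 - 686*(-167) = 3 + 114562 = 114565)
V = -23714573 (V = 114565*(9*(-13 - 10)) + 382 = 114565*(9*(-23)) + 382 = 114565*(-207) + 382 = -23714955 + 382 = -23714573)
4018742 - V = 4018742 - 1*(-23714573) = 4018742 + 23714573 = 27733315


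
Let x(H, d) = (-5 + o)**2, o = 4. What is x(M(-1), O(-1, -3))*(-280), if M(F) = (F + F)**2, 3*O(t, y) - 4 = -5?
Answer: -280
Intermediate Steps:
O(t, y) = -1/3 (O(t, y) = 4/3 + (1/3)*(-5) = 4/3 - 5/3 = -1/3)
M(F) = 4*F**2 (M(F) = (2*F)**2 = 4*F**2)
x(H, d) = 1 (x(H, d) = (-5 + 4)**2 = (-1)**2 = 1)
x(M(-1), O(-1, -3))*(-280) = 1*(-280) = -280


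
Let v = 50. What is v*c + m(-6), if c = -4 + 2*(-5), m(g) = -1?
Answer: -701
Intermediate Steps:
c = -14 (c = -4 - 10 = -14)
v*c + m(-6) = 50*(-14) - 1 = -700 - 1 = -701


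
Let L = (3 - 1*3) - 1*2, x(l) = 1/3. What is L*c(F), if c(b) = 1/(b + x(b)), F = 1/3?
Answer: -3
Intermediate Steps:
x(l) = 1/3
F = 1/3 ≈ 0.33333
L = -2 (L = (3 - 3) - 2 = 0 - 2 = -2)
c(b) = 1/(1/3 + b) (c(b) = 1/(b + 1/3) = 1/(1/3 + b))
L*c(F) = -6/(1 + 3*(1/3)) = -6/(1 + 1) = -6/2 = -2*3/2 = -3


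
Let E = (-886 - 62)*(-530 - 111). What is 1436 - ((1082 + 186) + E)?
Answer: -607500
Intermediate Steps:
E = 607668 (E = -948*(-641) = 607668)
1436 - ((1082 + 186) + E) = 1436 - ((1082 + 186) + 607668) = 1436 - (1268 + 607668) = 1436 - 1*608936 = 1436 - 608936 = -607500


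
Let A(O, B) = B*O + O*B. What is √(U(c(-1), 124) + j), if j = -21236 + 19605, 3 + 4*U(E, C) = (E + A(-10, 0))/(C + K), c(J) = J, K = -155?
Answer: 2*I*√392026/31 ≈ 40.395*I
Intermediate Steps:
A(O, B) = 2*B*O (A(O, B) = B*O + B*O = 2*B*O)
U(E, C) = -¾ + E/(4*(-155 + C)) (U(E, C) = -¾ + ((E + 2*0*(-10))/(C - 155))/4 = -¾ + ((E + 0)/(-155 + C))/4 = -¾ + (E/(-155 + C))/4 = -¾ + E/(4*(-155 + C)))
j = -1631
√(U(c(-1), 124) + j) = √((465 - 1 - 3*124)/(4*(-155 + 124)) - 1631) = √((¼)*(465 - 1 - 372)/(-31) - 1631) = √((¼)*(-1/31)*92 - 1631) = √(-23/31 - 1631) = √(-50584/31) = 2*I*√392026/31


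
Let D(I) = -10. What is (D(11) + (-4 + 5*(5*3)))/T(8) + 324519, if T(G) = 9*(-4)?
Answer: 11682623/36 ≈ 3.2452e+5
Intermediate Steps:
T(G) = -36
(D(11) + (-4 + 5*(5*3)))/T(8) + 324519 = (-10 + (-4 + 5*(5*3)))/(-36) + 324519 = (-10 + (-4 + 5*15))*(-1/36) + 324519 = (-10 + (-4 + 75))*(-1/36) + 324519 = (-10 + 71)*(-1/36) + 324519 = 61*(-1/36) + 324519 = -61/36 + 324519 = 11682623/36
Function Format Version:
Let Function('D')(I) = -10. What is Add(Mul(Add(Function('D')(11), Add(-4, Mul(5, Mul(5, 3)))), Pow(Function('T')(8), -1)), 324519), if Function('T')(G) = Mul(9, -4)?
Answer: Rational(11682623, 36) ≈ 3.2452e+5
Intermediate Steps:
Function('T')(G) = -36
Add(Mul(Add(Function('D')(11), Add(-4, Mul(5, Mul(5, 3)))), Pow(Function('T')(8), -1)), 324519) = Add(Mul(Add(-10, Add(-4, Mul(5, Mul(5, 3)))), Pow(-36, -1)), 324519) = Add(Mul(Add(-10, Add(-4, Mul(5, 15))), Rational(-1, 36)), 324519) = Add(Mul(Add(-10, Add(-4, 75)), Rational(-1, 36)), 324519) = Add(Mul(Add(-10, 71), Rational(-1, 36)), 324519) = Add(Mul(61, Rational(-1, 36)), 324519) = Add(Rational(-61, 36), 324519) = Rational(11682623, 36)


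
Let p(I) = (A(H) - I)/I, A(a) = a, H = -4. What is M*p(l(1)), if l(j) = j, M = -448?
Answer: 2240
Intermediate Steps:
p(I) = (-4 - I)/I
M*p(l(1)) = -448*(-4 - 1*1)/1 = -448*(-4 - 1) = -448*(-5) = 2240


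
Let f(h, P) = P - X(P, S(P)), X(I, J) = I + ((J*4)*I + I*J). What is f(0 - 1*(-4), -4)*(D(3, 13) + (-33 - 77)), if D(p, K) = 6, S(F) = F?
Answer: 8320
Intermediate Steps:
X(I, J) = I + 5*I*J (X(I, J) = I + ((4*J)*I + I*J) = I + (4*I*J + I*J) = I + 5*I*J)
f(h, P) = P - P*(1 + 5*P)
f(0 - 1*(-4), -4)*(D(3, 13) + (-33 - 77)) = (-5*(-4)²)*(6 + (-33 - 77)) = (-5*16)*(6 - 110) = -80*(-104) = 8320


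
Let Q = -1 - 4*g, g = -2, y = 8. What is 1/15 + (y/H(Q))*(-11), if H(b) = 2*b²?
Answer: -611/735 ≈ -0.83129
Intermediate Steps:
Q = 7 (Q = -1 - 4*(-2) = -1 + 8 = 7)
1/15 + (y/H(Q))*(-11) = 1/15 + (8/((2*7²)))*(-11) = 1/15 + (8/((2*49)))*(-11) = 1/15 + (8/98)*(-11) = 1/15 + (8*(1/98))*(-11) = 1/15 + (4/49)*(-11) = 1/15 - 44/49 = -611/735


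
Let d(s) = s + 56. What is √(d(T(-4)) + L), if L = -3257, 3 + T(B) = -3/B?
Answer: I*√12813/2 ≈ 56.597*I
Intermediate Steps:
T(B) = -3 - 3/B
d(s) = 56 + s
√(d(T(-4)) + L) = √((56 + (-3 - 3/(-4))) - 3257) = √((56 + (-3 - 3*(-¼))) - 3257) = √((56 + (-3 + ¾)) - 3257) = √((56 - 9/4) - 3257) = √(215/4 - 3257) = √(-12813/4) = I*√12813/2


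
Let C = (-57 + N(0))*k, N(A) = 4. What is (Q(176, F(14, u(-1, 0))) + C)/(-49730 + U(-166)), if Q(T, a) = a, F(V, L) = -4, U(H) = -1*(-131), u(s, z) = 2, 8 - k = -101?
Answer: 1927/16533 ≈ 0.11655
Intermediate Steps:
k = 109 (k = 8 - 1*(-101) = 8 + 101 = 109)
U(H) = 131
C = -5777 (C = (-57 + 4)*109 = -53*109 = -5777)
(Q(176, F(14, u(-1, 0))) + C)/(-49730 + U(-166)) = (-4 - 5777)/(-49730 + 131) = -5781/(-49599) = -5781*(-1/49599) = 1927/16533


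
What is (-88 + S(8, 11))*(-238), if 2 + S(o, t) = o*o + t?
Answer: 3570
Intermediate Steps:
S(o, t) = -2 + t + o² (S(o, t) = -2 + (o*o + t) = -2 + (o² + t) = -2 + (t + o²) = -2 + t + o²)
(-88 + S(8, 11))*(-238) = (-88 + (-2 + 11 + 8²))*(-238) = (-88 + (-2 + 11 + 64))*(-238) = (-88 + 73)*(-238) = -15*(-238) = 3570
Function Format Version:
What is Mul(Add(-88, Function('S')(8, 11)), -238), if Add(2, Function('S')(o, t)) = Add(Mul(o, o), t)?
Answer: 3570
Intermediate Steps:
Function('S')(o, t) = Add(-2, t, Pow(o, 2)) (Function('S')(o, t) = Add(-2, Add(Mul(o, o), t)) = Add(-2, Add(Pow(o, 2), t)) = Add(-2, Add(t, Pow(o, 2))) = Add(-2, t, Pow(o, 2)))
Mul(Add(-88, Function('S')(8, 11)), -238) = Mul(Add(-88, Add(-2, 11, Pow(8, 2))), -238) = Mul(Add(-88, Add(-2, 11, 64)), -238) = Mul(Add(-88, 73), -238) = Mul(-15, -238) = 3570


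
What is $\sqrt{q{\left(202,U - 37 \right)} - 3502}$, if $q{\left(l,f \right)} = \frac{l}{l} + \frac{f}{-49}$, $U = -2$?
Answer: $\frac{i \sqrt{171510}}{7} \approx 59.163 i$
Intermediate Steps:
$q{\left(l,f \right)} = 1 - \frac{f}{49}$ ($q{\left(l,f \right)} = 1 + f \left(- \frac{1}{49}\right) = 1 - \frac{f}{49}$)
$\sqrt{q{\left(202,U - 37 \right)} - 3502} = \sqrt{\left(1 - \frac{-2 - 37}{49}\right) - 3502} = \sqrt{\left(1 - - \frac{39}{49}\right) - 3502} = \sqrt{\left(1 + \frac{39}{49}\right) - 3502} = \sqrt{\frac{88}{49} - 3502} = \sqrt{- \frac{171510}{49}} = \frac{i \sqrt{171510}}{7}$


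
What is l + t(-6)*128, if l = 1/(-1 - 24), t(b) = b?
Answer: -19201/25 ≈ -768.04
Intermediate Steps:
l = -1/25 (l = 1/(-25) = -1/25 ≈ -0.040000)
l + t(-6)*128 = -1/25 - 6*128 = -1/25 - 768 = -19201/25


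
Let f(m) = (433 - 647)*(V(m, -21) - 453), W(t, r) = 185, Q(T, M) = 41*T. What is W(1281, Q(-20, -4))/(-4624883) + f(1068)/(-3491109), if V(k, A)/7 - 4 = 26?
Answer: -26794335659/1793996740583 ≈ -0.014936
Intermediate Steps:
V(k, A) = 210 (V(k, A) = 28 + 7*26 = 28 + 182 = 210)
f(m) = 52002 (f(m) = (433 - 647)*(210 - 453) = -214*(-243) = 52002)
W(1281, Q(-20, -4))/(-4624883) + f(1068)/(-3491109) = 185/(-4624883) + 52002/(-3491109) = 185*(-1/4624883) + 52002*(-1/3491109) = -185/4624883 - 5778/387901 = -26794335659/1793996740583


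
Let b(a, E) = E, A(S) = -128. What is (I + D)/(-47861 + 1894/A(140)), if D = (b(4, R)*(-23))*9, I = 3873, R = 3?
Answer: -208128/3064051 ≈ -0.067926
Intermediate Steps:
D = -621 (D = (3*(-23))*9 = -69*9 = -621)
(I + D)/(-47861 + 1894/A(140)) = (3873 - 621)/(-47861 + 1894/(-128)) = 3252/(-47861 + 1894*(-1/128)) = 3252/(-47861 - 947/64) = 3252/(-3064051/64) = 3252*(-64/3064051) = -208128/3064051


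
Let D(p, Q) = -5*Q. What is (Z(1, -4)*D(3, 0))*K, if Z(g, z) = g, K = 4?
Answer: 0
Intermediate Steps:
(Z(1, -4)*D(3, 0))*K = (1*(-5*0))*4 = (1*0)*4 = 0*4 = 0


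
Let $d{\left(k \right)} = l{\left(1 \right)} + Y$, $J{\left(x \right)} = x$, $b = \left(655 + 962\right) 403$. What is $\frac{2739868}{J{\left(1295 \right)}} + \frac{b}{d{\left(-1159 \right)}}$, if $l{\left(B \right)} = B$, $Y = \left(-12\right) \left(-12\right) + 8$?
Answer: $\frac{421029283}{66045} \approx 6374.9$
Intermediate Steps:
$b = 651651$ ($b = 1617 \cdot 403 = 651651$)
$Y = 152$ ($Y = 144 + 8 = 152$)
$d{\left(k \right)} = 153$ ($d{\left(k \right)} = 1 + 152 = 153$)
$\frac{2739868}{J{\left(1295 \right)}} + \frac{b}{d{\left(-1159 \right)}} = \frac{2739868}{1295} + \frac{651651}{153} = 2739868 \cdot \frac{1}{1295} + 651651 \cdot \frac{1}{153} = \frac{2739868}{1295} + \frac{217217}{51} = \frac{421029283}{66045}$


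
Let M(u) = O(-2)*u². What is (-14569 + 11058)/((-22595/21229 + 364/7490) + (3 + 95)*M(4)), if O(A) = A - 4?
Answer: 39876235165/106863037491 ≈ 0.37315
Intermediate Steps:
O(A) = -4 + A
M(u) = -6*u² (M(u) = (-4 - 2)*u² = -6*u²)
(-14569 + 11058)/((-22595/21229 + 364/7490) + (3 + 95)*M(4)) = (-14569 + 11058)/((-22595/21229 + 364/7490) + (3 + 95)*(-6*4²)) = -3511/((-22595*1/21229 + 364*(1/7490)) + 98*(-6*16)) = -3511/((-22595/21229 + 26/535) + 98*(-96)) = -3511/(-11536371/11357515 - 9408) = -3511/(-106863037491/11357515) = -3511*(-11357515/106863037491) = 39876235165/106863037491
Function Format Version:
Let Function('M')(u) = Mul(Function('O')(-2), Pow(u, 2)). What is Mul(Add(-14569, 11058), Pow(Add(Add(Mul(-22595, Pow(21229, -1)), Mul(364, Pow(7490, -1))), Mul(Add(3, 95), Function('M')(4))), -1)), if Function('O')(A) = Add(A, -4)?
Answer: Rational(39876235165, 106863037491) ≈ 0.37315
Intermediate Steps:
Function('O')(A) = Add(-4, A)
Function('M')(u) = Mul(-6, Pow(u, 2)) (Function('M')(u) = Mul(Add(-4, -2), Pow(u, 2)) = Mul(-6, Pow(u, 2)))
Mul(Add(-14569, 11058), Pow(Add(Add(Mul(-22595, Pow(21229, -1)), Mul(364, Pow(7490, -1))), Mul(Add(3, 95), Function('M')(4))), -1)) = Mul(Add(-14569, 11058), Pow(Add(Add(Mul(-22595, Pow(21229, -1)), Mul(364, Pow(7490, -1))), Mul(Add(3, 95), Mul(-6, Pow(4, 2)))), -1)) = Mul(-3511, Pow(Add(Add(Mul(-22595, Rational(1, 21229)), Mul(364, Rational(1, 7490))), Mul(98, Mul(-6, 16))), -1)) = Mul(-3511, Pow(Add(Add(Rational(-22595, 21229), Rational(26, 535)), Mul(98, -96)), -1)) = Mul(-3511, Pow(Add(Rational(-11536371, 11357515), -9408), -1)) = Mul(-3511, Pow(Rational(-106863037491, 11357515), -1)) = Mul(-3511, Rational(-11357515, 106863037491)) = Rational(39876235165, 106863037491)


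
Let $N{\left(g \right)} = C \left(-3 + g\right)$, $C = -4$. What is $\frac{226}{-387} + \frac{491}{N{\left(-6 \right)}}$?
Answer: $\frac{20209}{1548} \approx 13.055$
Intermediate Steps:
$N{\left(g \right)} = 12 - 4 g$ ($N{\left(g \right)} = - 4 \left(-3 + g\right) = 12 - 4 g$)
$\frac{226}{-387} + \frac{491}{N{\left(-6 \right)}} = \frac{226}{-387} + \frac{491}{12 - -24} = 226 \left(- \frac{1}{387}\right) + \frac{491}{12 + 24} = - \frac{226}{387} + \frac{491}{36} = \frac{20209}{1548}$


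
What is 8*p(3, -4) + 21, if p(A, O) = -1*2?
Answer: 5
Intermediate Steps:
p(A, O) = -2
8*p(3, -4) + 21 = 8*(-2) + 21 = -16 + 21 = 5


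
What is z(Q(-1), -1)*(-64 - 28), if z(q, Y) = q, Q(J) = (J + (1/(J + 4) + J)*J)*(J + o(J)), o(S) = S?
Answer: -184/3 ≈ -61.333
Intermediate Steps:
Q(J) = 2*J*(J + J*(J + 1/(4 + J))) (Q(J) = (J + (1/(J + 4) + J)*J)*(J + J) = (J + (1/(4 + J) + J)*J)*(2*J) = (J + (J + 1/(4 + J))*J)*(2*J) = (J + J*(J + 1/(4 + J)))*(2*J) = 2*J*(J + J*(J + 1/(4 + J))))
z(Q(-1), -1)*(-64 - 28) = (2*(-1)²*(5 + (-1)² + 5*(-1))/(4 - 1))*(-64 - 28) = (2*1*(5 + 1 - 5)/3)*(-92) = (2*1*(⅓)*1)*(-92) = (⅔)*(-92) = -184/3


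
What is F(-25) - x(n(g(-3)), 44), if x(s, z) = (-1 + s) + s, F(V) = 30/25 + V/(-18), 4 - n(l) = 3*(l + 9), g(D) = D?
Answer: 2843/90 ≈ 31.589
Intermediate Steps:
n(l) = -23 - 3*l (n(l) = 4 - 3*(l + 9) = 4 - 3*(9 + l) = 4 - (27 + 3*l) = 4 + (-27 - 3*l) = -23 - 3*l)
F(V) = 6/5 - V/18 (F(V) = 30*(1/25) + V*(-1/18) = 6/5 - V/18)
x(s, z) = -1 + 2*s
F(-25) - x(n(g(-3)), 44) = (6/5 - 1/18*(-25)) - (-1 + 2*(-23 - 3*(-3))) = (6/5 + 25/18) - (-1 + 2*(-23 + 9)) = 233/90 - (-1 + 2*(-14)) = 233/90 - (-1 - 28) = 233/90 - 1*(-29) = 233/90 + 29 = 2843/90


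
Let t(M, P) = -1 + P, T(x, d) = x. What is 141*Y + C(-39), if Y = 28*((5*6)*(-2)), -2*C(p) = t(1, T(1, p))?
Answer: -236880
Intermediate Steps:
C(p) = 0 (C(p) = -(-1 + 1)/2 = -½*0 = 0)
Y = -1680 (Y = 28*(30*(-2)) = 28*(-60) = -1680)
141*Y + C(-39) = 141*(-1680) + 0 = -236880 + 0 = -236880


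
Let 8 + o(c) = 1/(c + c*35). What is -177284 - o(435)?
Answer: -2776142161/15660 ≈ -1.7728e+5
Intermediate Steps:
o(c) = -8 + 1/(36*c) (o(c) = -8 + 1/(c + c*35) = -8 + 1/(c + 35*c) = -8 + 1/(36*c))
-177284 - o(435) = -177284 - (-8 + (1/36)/435) = -177284 - (-8 + (1/36)*(1/435)) = -177284 - (-8 + 1/15660) = -177284 - 1*(-125279/15660) = -177284 + 125279/15660 = -2776142161/15660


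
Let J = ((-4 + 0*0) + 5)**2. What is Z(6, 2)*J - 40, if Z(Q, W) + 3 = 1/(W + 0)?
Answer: -85/2 ≈ -42.500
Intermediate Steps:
Z(Q, W) = -3 + 1/W (Z(Q, W) = -3 + 1/(W + 0) = -3 + 1/W)
J = 1 (J = ((-4 + 0) + 5)**2 = (-4 + 5)**2 = 1**2 = 1)
Z(6, 2)*J - 40 = (-3 + 1/2)*1 - 40 = -5/2*1 - 40 = -5/2 - 40 = -85/2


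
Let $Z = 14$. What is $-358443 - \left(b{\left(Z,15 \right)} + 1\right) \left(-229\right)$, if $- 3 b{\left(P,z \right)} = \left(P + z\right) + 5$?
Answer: $- \frac{1082428}{3} \approx -3.6081 \cdot 10^{5}$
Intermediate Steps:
$b{\left(P,z \right)} = - \frac{5}{3} - \frac{P}{3} - \frac{z}{3}$ ($b{\left(P,z \right)} = - \frac{\left(P + z\right) + 5}{3} = - \frac{5 + P + z}{3} = - \frac{5}{3} - \frac{P}{3} - \frac{z}{3}$)
$-358443 - \left(b{\left(Z,15 \right)} + 1\right) \left(-229\right) = -358443 - \left(\left(- \frac{5}{3} - \frac{14}{3} - 5\right) + 1\right) \left(-229\right) = -358443 - \left(- \frac{34}{3} + 1\right) \left(-229\right) = -358443 - \left(- \frac{31}{3}\right) \left(-229\right) = -358443 - \frac{7099}{3} = - \frac{1082428}{3}$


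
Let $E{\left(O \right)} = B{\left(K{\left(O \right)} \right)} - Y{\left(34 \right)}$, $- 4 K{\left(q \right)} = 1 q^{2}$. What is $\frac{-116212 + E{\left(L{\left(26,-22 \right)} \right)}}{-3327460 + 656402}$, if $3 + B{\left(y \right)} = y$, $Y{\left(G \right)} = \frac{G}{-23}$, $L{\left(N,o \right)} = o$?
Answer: $\frac{70413}{1616693} \approx 0.043554$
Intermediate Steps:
$K{\left(q \right)} = - \frac{q^{2}}{4}$ ($K{\left(q \right)} = - \frac{1 q^{2}}{4} = - \frac{q^{2}}{4}$)
$Y{\left(G \right)} = - \frac{G}{23}$ ($Y{\left(G \right)} = G \left(- \frac{1}{23}\right) = - \frac{G}{23}$)
$B{\left(y \right)} = -3 + y$
$E{\left(O \right)} = - \frac{35}{23} - \frac{O^{2}}{4}$ ($E{\left(O \right)} = \left(-3 - \frac{O^{2}}{4}\right) - \left(- \frac{1}{23}\right) 34 = \left(-3 - \frac{O^{2}}{4}\right) - - \frac{34}{23} = \left(-3 - \frac{O^{2}}{4}\right) + \frac{34}{23} = - \frac{35}{23} - \frac{O^{2}}{4}$)
$\frac{-116212 + E{\left(L{\left(26,-22 \right)} \right)}}{-3327460 + 656402} = \frac{-116212 - \left(\frac{35}{23} + \frac{\left(-22\right)^{2}}{4}\right)}{-3327460 + 656402} = \frac{-116212 - \frac{2818}{23}}{-2671058} = \left(-116212 - \frac{2818}{23}\right) \left(- \frac{1}{2671058}\right) = \left(- \frac{2675694}{23}\right) \left(- \frac{1}{2671058}\right) = \frac{70413}{1616693}$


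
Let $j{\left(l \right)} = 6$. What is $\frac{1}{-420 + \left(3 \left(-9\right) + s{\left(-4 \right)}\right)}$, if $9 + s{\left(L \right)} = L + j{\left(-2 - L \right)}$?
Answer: $- \frac{1}{454} \approx -0.0022026$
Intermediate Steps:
$s{\left(L \right)} = -3 + L$ ($s{\left(L \right)} = -9 + \left(L + 6\right) = -9 + \left(6 + L\right) = -3 + L$)
$\frac{1}{-420 + \left(3 \left(-9\right) + s{\left(-4 \right)}\right)} = \frac{1}{-420 + \left(3 \left(-9\right) - 7\right)} = \frac{1}{-420 - 34} = \frac{1}{-454} = - \frac{1}{454}$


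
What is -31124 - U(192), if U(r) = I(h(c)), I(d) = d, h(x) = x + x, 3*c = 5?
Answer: -93382/3 ≈ -31127.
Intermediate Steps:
c = 5/3 (c = (1/3)*5 = 5/3 ≈ 1.6667)
h(x) = 2*x
U(r) = 10/3 (U(r) = 2*(5/3) = 10/3)
-31124 - U(192) = -31124 - 1*10/3 = -31124 - 10/3 = -93382/3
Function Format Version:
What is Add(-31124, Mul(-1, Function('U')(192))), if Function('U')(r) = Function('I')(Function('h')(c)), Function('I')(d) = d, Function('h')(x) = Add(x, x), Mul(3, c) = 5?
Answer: Rational(-93382, 3) ≈ -31127.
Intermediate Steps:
c = Rational(5, 3) (c = Mul(Rational(1, 3), 5) = Rational(5, 3) ≈ 1.6667)
Function('h')(x) = Mul(2, x)
Function('U')(r) = Rational(10, 3) (Function('U')(r) = Mul(2, Rational(5, 3)) = Rational(10, 3))
Add(-31124, Mul(-1, Function('U')(192))) = Add(-31124, Mul(-1, Rational(10, 3))) = Add(-31124, Rational(-10, 3)) = Rational(-93382, 3)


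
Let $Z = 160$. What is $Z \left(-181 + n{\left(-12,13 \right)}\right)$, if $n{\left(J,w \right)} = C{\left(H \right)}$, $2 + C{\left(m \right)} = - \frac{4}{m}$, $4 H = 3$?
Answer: $- \frac{90400}{3} \approx -30133.0$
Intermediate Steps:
$H = \frac{3}{4}$ ($H = \frac{1}{4} \cdot 3 = \frac{3}{4} \approx 0.75$)
$C{\left(m \right)} = -2 - \frac{4}{m}$
$n{\left(J,w \right)} = - \frac{22}{3}$ ($n{\left(J,w \right)} = -2 - \frac{4}{\frac{3}{4}} = -2 - \frac{16}{3} = - \frac{22}{3}$)
$Z \left(-181 + n{\left(-12,13 \right)}\right) = 160 \left(-181 - \frac{22}{3}\right) = 160 \left(- \frac{565}{3}\right) = - \frac{90400}{3}$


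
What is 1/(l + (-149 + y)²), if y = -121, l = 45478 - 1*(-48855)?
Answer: 1/167233 ≈ 5.9797e-6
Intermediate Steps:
l = 94333 (l = 45478 + 48855 = 94333)
1/(l + (-149 + y)²) = 1/(94333 + (-149 - 121)²) = 1/(94333 + (-270)²) = 1/(94333 + 72900) = 1/167233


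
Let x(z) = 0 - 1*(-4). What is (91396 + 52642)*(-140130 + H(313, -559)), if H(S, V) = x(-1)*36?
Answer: -20163303468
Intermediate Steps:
x(z) = 4 (x(z) = 0 + 4 = 4)
H(S, V) = 144 (H(S, V) = 4*36 = 144)
(91396 + 52642)*(-140130 + H(313, -559)) = (91396 + 52642)*(-140130 + 144) = 144038*(-139986) = -20163303468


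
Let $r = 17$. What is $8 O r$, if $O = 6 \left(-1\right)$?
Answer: $-816$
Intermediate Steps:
$O = -6$
$8 O r = 8 \left(-6\right) 17 = \left(-48\right) 17 = -816$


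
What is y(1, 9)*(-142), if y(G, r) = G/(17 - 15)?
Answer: -71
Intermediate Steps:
y(G, r) = G/2
y(1, 9)*(-142) = ((1/2)*1)*(-142) = (1/2)*(-142) = -71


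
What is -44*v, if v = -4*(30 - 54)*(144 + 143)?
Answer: -1212288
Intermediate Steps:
v = 27552 (v = -(-96)*287 = -4*(-6888) = 27552)
-44*v = -44*27552 = -1212288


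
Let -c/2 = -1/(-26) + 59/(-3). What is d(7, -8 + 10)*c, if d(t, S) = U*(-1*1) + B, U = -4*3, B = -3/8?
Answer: 47461/104 ≈ 456.36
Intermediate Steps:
B = -3/8 (B = -3*⅛ = -3/8 ≈ -0.37500)
U = -12
d(t, S) = 93/8 (d(t, S) = -(-12) - 3/8 = -12*(-1) - 3/8 = 12 - 3/8 = 93/8)
c = 1531/39 (c = -2*(-1/(-26) + 59/(-3)) = -2*(-1*(-1/26) + 59*(-⅓)) = -2*(1/26 - 59/3) = -2*(-1531/78) = 1531/39 ≈ 39.256)
d(7, -8 + 10)*c = (93/8)*(1531/39) = 47461/104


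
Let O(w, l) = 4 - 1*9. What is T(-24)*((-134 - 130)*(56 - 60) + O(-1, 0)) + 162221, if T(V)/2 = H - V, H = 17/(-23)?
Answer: 4855653/23 ≈ 2.1112e+5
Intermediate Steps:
O(w, l) = -5 (O(w, l) = 4 - 9 = -5)
H = -17/23 (H = 17*(-1/23) = -17/23 ≈ -0.73913)
T(V) = -34/23 - 2*V (T(V) = 2*(-17/23 - V) = -34/23 - 2*V)
T(-24)*((-134 - 130)*(56 - 60) + O(-1, 0)) + 162221 = (-34/23 - 2*(-24))*((-134 - 130)*(56 - 60) - 5) + 162221 = (-34/23 + 48)*(-264*(-4) - 5) + 162221 = 1070*(1056 - 5)/23 + 162221 = (1070/23)*1051 + 162221 = 1124570/23 + 162221 = 4855653/23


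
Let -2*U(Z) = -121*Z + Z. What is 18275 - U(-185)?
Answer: 29375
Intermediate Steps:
U(Z) = 60*Z (U(Z) = -(-121*Z + Z)/2 = -(-60)*Z = 60*Z)
18275 - U(-185) = 18275 - 60*(-185) = 18275 - 1*(-11100) = 18275 + 11100 = 29375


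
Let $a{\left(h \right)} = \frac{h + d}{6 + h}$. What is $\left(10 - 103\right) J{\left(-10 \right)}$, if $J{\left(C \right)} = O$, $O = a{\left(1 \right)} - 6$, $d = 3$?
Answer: $\frac{3534}{7} \approx 504.86$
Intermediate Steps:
$a{\left(h \right)} = \frac{3 + h}{6 + h}$ ($a{\left(h \right)} = \frac{h + 3}{6 + h} = \frac{3 + h}{6 + h}$)
$O = - \frac{38}{7}$ ($O = \frac{3 + 1}{6 + 1} - 6 = \frac{1}{7} \cdot 4 - 6 = \frac{4}{7} - 6 = - \frac{38}{7} \approx -5.4286$)
$J{\left(C \right)} = - \frac{38}{7}$
$\left(10 - 103\right) J{\left(-10 \right)} = \left(10 - 103\right) \left(- \frac{38}{7}\right) = \left(-93\right) \left(- \frac{38}{7}\right) = \frac{3534}{7}$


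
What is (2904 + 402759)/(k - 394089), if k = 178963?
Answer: -405663/215126 ≈ -1.8857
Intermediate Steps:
(2904 + 402759)/(k - 394089) = (2904 + 402759)/(178963 - 394089) = 405663/(-215126) = 405663*(-1/215126) = -405663/215126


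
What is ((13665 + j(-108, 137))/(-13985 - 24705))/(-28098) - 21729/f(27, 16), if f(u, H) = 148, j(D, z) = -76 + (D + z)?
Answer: -5905461593879/40223129940 ≈ -146.82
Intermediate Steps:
j(D, z) = -76 + D + z
((13665 + j(-108, 137))/(-13985 - 24705))/(-28098) - 21729/f(27, 16) = ((13665 + (-76 - 108 + 137))/(-13985 - 24705))/(-28098) - 21729/148 = ((13665 - 47)/(-38690))*(-1/28098) - 21729*1/148 = (13618*(-1/38690))*(-1/28098) - 21729/148 = -6809/19345*(-1/28098) - 21729/148 = 6809/543555810 - 21729/148 = -5905461593879/40223129940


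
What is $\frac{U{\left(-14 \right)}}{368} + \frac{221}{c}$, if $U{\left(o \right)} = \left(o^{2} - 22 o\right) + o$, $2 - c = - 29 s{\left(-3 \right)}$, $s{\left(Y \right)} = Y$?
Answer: $- \frac{1167}{920} \approx -1.2685$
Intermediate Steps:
$c = -85$ ($c = 2 - \left(-29\right) \left(-3\right) = 2 - 87 = -85$)
$U{\left(o \right)} = o^{2} - 21 o$
$\frac{U{\left(-14 \right)}}{368} + \frac{221}{c} = \frac{\left(-14\right) \left(-21 - 14\right)}{368} + \frac{221}{-85} = \left(-14\right) \left(-35\right) \frac{1}{368} + 221 \left(- \frac{1}{85}\right) = 490 \cdot \frac{1}{368} - \frac{13}{5} = \frac{245}{184} - \frac{13}{5} = - \frac{1167}{920}$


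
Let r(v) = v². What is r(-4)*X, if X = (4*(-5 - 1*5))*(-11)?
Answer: 7040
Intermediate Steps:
X = 440 (X = (4*(-5 - 5))*(-11) = (4*(-10))*(-11) = -40*(-11) = 440)
r(-4)*X = (-4)²*440 = 16*440 = 7040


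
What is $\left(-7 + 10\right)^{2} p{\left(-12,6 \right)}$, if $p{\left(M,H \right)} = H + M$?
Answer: $-54$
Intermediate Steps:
$\left(-7 + 10\right)^{2} p{\left(-12,6 \right)} = \left(-7 + 10\right)^{2} \left(6 - 12\right) = 3^{2} \left(-6\right) = 9 \left(-6\right) = -54$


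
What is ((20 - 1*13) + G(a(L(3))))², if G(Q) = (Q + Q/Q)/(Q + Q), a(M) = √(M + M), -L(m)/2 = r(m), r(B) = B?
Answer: 2699/48 - 5*I*√3/4 ≈ 56.229 - 2.1651*I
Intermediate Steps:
L(m) = -2*m
a(M) = √2*√M (a(M) = √(2*M) = √2*√M)
G(Q) = (1 + Q)/(2*Q) (G(Q) = (Q + 1)/((2*Q)) = (1 + Q)*(1/(2*Q)) = (1 + Q)/(2*Q))
((20 - 1*13) + G(a(L(3))))² = ((20 - 1*13) + (1 + √2*√(-2*3))/(2*((√2*√(-2*3)))))² = ((20 - 13) + (1 + √2*√(-6))/(2*((√2*√(-6)))))² = (7 + (1 + √2*(I*√6))/(2*((√2*(I*√6)))))² = (7 + (1 + 2*I*√3)/(2*((2*I*√3))))² = (7 + (-I*√3/6)*(1 + 2*I*√3)/2)² = (7 - I*√3*(1 + 2*I*√3)/12)²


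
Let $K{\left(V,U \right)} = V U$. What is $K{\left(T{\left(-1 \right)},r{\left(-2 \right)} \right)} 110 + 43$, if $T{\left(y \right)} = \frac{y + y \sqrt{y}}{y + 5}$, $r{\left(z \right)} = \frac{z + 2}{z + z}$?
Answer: $43$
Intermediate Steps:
$r{\left(z \right)} = \frac{2 + z}{2 z}$
$T{\left(y \right)} = \frac{y + y^{\frac{3}{2}}}{5 + y}$
$K{\left(V,U \right)} = U V$
$K{\left(T{\left(-1 \right)},r{\left(-2 \right)} \right)} 110 + 43 = \frac{2 - 2}{2 \left(-2\right)} \frac{-1 + \left(-1\right)^{\frac{3}{2}}}{5 - 1} \cdot 110 + 43 = \frac{1}{2} \left(- \frac{1}{2}\right) 0 \frac{-1 - i}{4} \cdot 110 + 43 = 0 \frac{-1 - i}{4} \cdot 110 + 43 = 0 \left(- \frac{1}{4} - \frac{i}{4}\right) 110 + 43 = 0 \cdot 110 + 43 = 0 + 43 = 43$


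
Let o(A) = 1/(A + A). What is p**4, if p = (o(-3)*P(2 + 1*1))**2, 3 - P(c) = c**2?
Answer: 1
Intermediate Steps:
o(A) = 1/(2*A)
P(c) = 3 - c**2
p = 1 (p = (((1/2)/(-3))*(3 - (2 + 1*1)**2))**2 = (((1/2)*(-1/3))*(3 - (2 + 1)**2))**2 = (-(3 - 1*3**2)/6)**2 = (-(3 - 1*9)/6)**2 = (-(3 - 9)/6)**2 = (-1/6*(-6))**2 = 1**2 = 1)
p**4 = 1**4 = 1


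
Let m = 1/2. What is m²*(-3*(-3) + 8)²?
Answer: 289/4 ≈ 72.250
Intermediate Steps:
m = ½ ≈ 0.50000
m²*(-3*(-3) + 8)² = (½)²*(-3*(-3) + 8)² = (9 + 8)²/4 = (¼)*17² = (¼)*289 = 289/4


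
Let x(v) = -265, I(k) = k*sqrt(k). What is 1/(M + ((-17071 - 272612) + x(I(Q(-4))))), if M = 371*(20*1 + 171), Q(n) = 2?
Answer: -1/219087 ≈ -4.5644e-6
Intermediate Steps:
I(k) = k**(3/2)
M = 70861 (M = 371*(20 + 171) = 371*191 = 70861)
1/(M + ((-17071 - 272612) + x(I(Q(-4))))) = 1/(70861 + ((-17071 - 272612) - 265)) = 1/(70861 + (-289683 - 265)) = 1/(70861 - 289948) = 1/(-219087) = -1/219087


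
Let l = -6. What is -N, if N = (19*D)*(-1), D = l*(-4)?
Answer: 456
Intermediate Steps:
D = 24 (D = -6*(-4) = 24)
N = -456 (N = (19*24)*(-1) = 456*(-1) = -456)
-N = -1*(-456) = 456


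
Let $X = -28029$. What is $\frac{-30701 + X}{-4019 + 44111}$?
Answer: $- \frac{29365}{20046} \approx -1.4649$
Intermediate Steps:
$\frac{-30701 + X}{-4019 + 44111} = \frac{-30701 - 28029}{-4019 + 44111} = - \frac{58730}{40092} = \left(-58730\right) \frac{1}{40092} = - \frac{29365}{20046}$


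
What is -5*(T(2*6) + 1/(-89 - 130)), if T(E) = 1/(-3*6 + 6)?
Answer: 385/876 ≈ 0.43950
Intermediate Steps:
T(E) = -1/12 (T(E) = 1/(-18 + 6) = 1/(-12) = -1/12)
-5*(T(2*6) + 1/(-89 - 130)) = -5*(-1/12 + 1/(-89 - 130)) = -5*(-1/12 + 1/(-219)) = -5*(-1/12 - 1/219) = -5*(-77/876) = 385/876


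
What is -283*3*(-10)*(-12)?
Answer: -101880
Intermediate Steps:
-283*3*(-10)*(-12) = -(-8490)*(-12) = -283*360 = -101880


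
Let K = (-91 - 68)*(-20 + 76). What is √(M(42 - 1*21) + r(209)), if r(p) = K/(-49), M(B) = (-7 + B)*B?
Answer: 3*√2590/7 ≈ 21.811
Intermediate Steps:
K = -8904 (K = -159*56 = -8904)
M(B) = B*(-7 + B)
r(p) = 1272/7 (r(p) = -8904/(-49) = -8904*(-1/49) = 1272/7)
√(M(42 - 1*21) + r(209)) = √((42 - 1*21)*(-7 + (42 - 1*21)) + 1272/7) = √((42 - 21)*(-7 + (42 - 21)) + 1272/7) = √(21*(-7 + 21) + 1272/7) = √(21*14 + 1272/7) = √(294 + 1272/7) = √(3330/7) = 3*√2590/7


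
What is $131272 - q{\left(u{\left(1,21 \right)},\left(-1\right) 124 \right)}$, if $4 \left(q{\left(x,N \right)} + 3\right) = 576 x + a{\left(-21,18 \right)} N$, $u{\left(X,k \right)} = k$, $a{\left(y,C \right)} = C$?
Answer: $128809$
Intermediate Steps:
$q{\left(x,N \right)} = -3 + 144 x + \frac{9 N}{2}$ ($q{\left(x,N \right)} = -3 + \frac{576 x + 18 N}{4} = -3 + \frac{18 N + 576 x}{4} = -3 + \left(144 x + \frac{9 N}{2}\right) = -3 + 144 x + \frac{9 N}{2}$)
$131272 - q{\left(u{\left(1,21 \right)},\left(-1\right) 124 \right)} = 131272 - \left(-3 + 144 \cdot 21 + \frac{9 \left(\left(-1\right) 124\right)}{2}\right) = 131272 - \left(-3 + 3024 + \frac{9}{2} \left(-124\right)\right) = 131272 - \left(-3 + 3024 - 558\right) = 131272 - 2463 = 128809$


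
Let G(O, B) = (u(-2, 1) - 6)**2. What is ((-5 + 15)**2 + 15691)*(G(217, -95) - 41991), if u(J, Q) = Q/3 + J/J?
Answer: -5964623893/9 ≈ -6.6274e+8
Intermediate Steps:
u(J, Q) = 1 + Q/3 (u(J, Q) = Q*(1/3) + 1 = Q/3 + 1 = 1 + Q/3)
G(O, B) = 196/9 (G(O, B) = ((1 + (1/3)*1) - 6)**2 = ((1 + 1/3) - 6)**2 = (4/3 - 6)**2 = (-14/3)**2 = 196/9)
((-5 + 15)**2 + 15691)*(G(217, -95) - 41991) = ((-5 + 15)**2 + 15691)*(196/9 - 41991) = (10**2 + 15691)*(-377723/9) = (100 + 15691)*(-377723/9) = 15791*(-377723/9) = -5964623893/9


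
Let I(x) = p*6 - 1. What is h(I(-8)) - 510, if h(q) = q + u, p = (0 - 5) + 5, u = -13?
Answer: -524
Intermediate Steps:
p = 0 (p = -5 + 5 = 0)
I(x) = -1 (I(x) = 0*6 - 1 = 0 - 1 = -1)
h(q) = -13 + q (h(q) = q - 13 = -13 + q)
h(I(-8)) - 510 = (-13 - 1) - 510 = -14 - 510 = -524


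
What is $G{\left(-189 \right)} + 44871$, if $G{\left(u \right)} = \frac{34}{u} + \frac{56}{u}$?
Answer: $\frac{942281}{21} \approx 44871.0$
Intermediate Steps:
$G{\left(u \right)} = \frac{90}{u}$
$G{\left(-189 \right)} + 44871 = \frac{90}{-189} + 44871 = 90 \left(- \frac{1}{189}\right) + 44871 = - \frac{10}{21} + 44871 = \frac{942281}{21}$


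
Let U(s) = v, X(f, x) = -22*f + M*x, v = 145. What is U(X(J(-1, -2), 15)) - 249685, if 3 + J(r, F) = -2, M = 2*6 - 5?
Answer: -249540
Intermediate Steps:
M = 7 (M = 12 - 5 = 7)
J(r, F) = -5 (J(r, F) = -3 - 2 = -5)
X(f, x) = -22*f + 7*x
U(s) = 145
U(X(J(-1, -2), 15)) - 249685 = 145 - 249685 = -249540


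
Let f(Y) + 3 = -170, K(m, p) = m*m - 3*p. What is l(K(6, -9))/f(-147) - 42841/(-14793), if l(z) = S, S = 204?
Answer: 4393721/2559189 ≈ 1.7168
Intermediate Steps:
K(m, p) = m**2 - 3*p
l(z) = 204
f(Y) = -173 (f(Y) = -3 - 170 = -173)
l(K(6, -9))/f(-147) - 42841/(-14793) = 204/(-173) - 42841/(-14793) = 204*(-1/173) - 42841*(-1/14793) = -204/173 + 42841/14793 = 4393721/2559189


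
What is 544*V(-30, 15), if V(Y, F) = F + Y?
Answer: -8160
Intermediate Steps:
544*V(-30, 15) = 544*(15 - 30) = 544*(-15) = -8160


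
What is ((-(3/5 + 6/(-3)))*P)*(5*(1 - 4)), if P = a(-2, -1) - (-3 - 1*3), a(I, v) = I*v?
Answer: -168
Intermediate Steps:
P = 8 (P = -2*(-1) - (-3 - 1*3) = 2 - (-3 - 3) = 2 - 1*(-6) = 2 + 6 = 8)
((-(3/5 + 6/(-3)))*P)*(5*(1 - 4)) = (-(3/5 + 6/(-3))*8)*(5*(1 - 4)) = (-(3*(⅕) + 6*(-⅓))*8)*(5*(-3)) = (-(⅗ - 2)*8)*(-15) = (-1*(-7/5)*8)*(-15) = ((7/5)*8)*(-15) = (56/5)*(-15) = -168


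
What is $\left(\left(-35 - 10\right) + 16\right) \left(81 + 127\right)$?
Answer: $-6032$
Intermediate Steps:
$\left(\left(-35 - 10\right) + 16\right) \left(81 + 127\right) = \left(-45 + 16\right) 208 = \left(-29\right) 208 = -6032$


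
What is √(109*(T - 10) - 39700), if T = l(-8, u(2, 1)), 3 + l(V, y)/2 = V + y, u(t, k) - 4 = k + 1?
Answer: 2*I*√10470 ≈ 204.65*I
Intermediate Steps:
u(t, k) = 5 + k (u(t, k) = 4 + (k + 1) = 4 + (1 + k) = 5 + k)
l(V, y) = -6 + 2*V + 2*y (l(V, y) = -6 + 2*(V + y) = -6 + (2*V + 2*y) = -6 + 2*V + 2*y)
T = -10 (T = -6 + 2*(-8) + 2*(5 + 1) = -6 - 16 + 2*6 = -6 - 16 + 12 = -10)
√(109*(T - 10) - 39700) = √(109*(-10 - 10) - 39700) = √(109*(-20) - 39700) = √(-2180 - 39700) = √(-41880) = 2*I*√10470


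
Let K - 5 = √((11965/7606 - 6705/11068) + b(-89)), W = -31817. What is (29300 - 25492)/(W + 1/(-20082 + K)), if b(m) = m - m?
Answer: -411130102800546530885344/3435117253488092213173409 + 7616*√428441966180695/17175586267440461065867045 ≈ -0.11968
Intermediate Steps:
b(m) = 0
K = 5 + √428441966180695/21045802 (K = 5 + √((11965/7606 - 6705/11068) + 0) = 5 + √(40715195/42091604 + 0) = 5 + √(40715195/42091604) = 5 + √428441966180695/21045802 ≈ 5.9835)
(29300 - 25492)/(W + 1/(-20082 + K)) = (29300 - 25492)/(-31817 + 1/(-20082 + (5 + √428441966180695/21045802))) = 3808/(-31817 + 1/(-20077 + √428441966180695/21045802))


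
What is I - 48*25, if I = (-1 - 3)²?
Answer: -1184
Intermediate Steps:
I = 16 (I = (-4)² = 16)
I - 48*25 = 16 - 48*25 = 16 - 1200 = -1184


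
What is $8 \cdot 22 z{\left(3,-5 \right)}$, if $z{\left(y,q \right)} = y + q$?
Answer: $-352$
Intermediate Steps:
$z{\left(y,q \right)} = q + y$
$8 \cdot 22 z{\left(3,-5 \right)} = 8 \cdot 22 \left(-5 + 3\right) = 176 \left(-2\right) = -352$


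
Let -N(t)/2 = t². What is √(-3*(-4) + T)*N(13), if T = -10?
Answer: -338*√2 ≈ -478.00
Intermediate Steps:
N(t) = -2*t²
√(-3*(-4) + T)*N(13) = √(-3*(-4) - 10)*(-2*13²) = √(12 - 10)*(-2*169) = √2*(-338) = -338*√2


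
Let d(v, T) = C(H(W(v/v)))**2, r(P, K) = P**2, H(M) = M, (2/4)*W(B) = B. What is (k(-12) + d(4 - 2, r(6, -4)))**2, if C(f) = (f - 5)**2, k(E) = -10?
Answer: 5041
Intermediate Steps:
W(B) = 2*B
C(f) = (-5 + f)**2
d(v, T) = 81 (d(v, T) = ((-5 + 2*(v/v))**2)**2 = ((-5 + 2*1)**2)**2 = ((-5 + 2)**2)**2 = ((-3)**2)**2 = 9**2 = 81)
(k(-12) + d(4 - 2, r(6, -4)))**2 = (-10 + 81)**2 = 71**2 = 5041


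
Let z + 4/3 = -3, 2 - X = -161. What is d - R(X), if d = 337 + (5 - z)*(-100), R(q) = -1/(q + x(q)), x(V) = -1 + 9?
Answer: -101972/171 ≈ -596.33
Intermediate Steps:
X = 163 (X = 2 - 1*(-161) = 2 + 161 = 163)
x(V) = 8
z = -13/3 (z = -4/3 - 3 = -13/3 ≈ -4.3333)
R(q) = -1/(8 + q) (R(q) = -1/(q + 8) = -1/(8 + q))
d = -1789/3 (d = 337 + (5 - 1*(-13/3))*(-100) = 337 + (5 + 13/3)*(-100) = 337 + (28/3)*(-100) = 337 - 2800/3 = -1789/3 ≈ -596.33)
d - R(X) = -1789/3 - (-1)/(8 + 163) = -1789/3 - (-1)/171 = -1789/3 - 1*(-1/171) = -1789/3 + 1/171 = -101972/171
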